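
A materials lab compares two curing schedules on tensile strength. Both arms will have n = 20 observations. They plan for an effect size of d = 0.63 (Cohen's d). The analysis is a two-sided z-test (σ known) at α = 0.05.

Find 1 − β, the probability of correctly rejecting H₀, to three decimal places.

Noncentrality parameter: δ = d·√(n/2) = 0.63 × √(20/2) = 1.9922
Critical value for a two-sided test at α = 0.05: z_{α/2} = 1.960.
Power = Φ(δ − 1.960) + Φ(−δ − 1.960) = Φ(0.032) + Φ(-3.952) = 0.5129 + 0.0000 = 0.5129.

Power ≈ 0.513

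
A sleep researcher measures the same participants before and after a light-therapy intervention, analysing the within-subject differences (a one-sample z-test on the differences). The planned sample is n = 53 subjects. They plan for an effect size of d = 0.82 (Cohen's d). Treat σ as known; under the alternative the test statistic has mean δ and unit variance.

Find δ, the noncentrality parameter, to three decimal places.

δ ≈ 5.970

δ = d·√n = 0.82 × √53 = 5.9697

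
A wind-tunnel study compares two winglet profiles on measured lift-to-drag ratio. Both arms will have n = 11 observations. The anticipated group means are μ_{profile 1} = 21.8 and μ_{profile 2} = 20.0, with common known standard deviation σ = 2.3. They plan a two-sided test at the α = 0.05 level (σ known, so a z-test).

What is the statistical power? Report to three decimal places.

Power ≈ 0.451

Standardized effect: d = |μ_{profile 1} − μ_{profile 2}| / σ = |21.8 − 20.0| / 2.3 = 0.7826
Noncentrality parameter: δ = d·√(n/2) = 0.7826 × √(11/2) = 1.8354
Critical value for a two-sided test at α = 0.05: z_{α/2} = 1.960.
Power = Φ(δ − 1.960) + Φ(−δ − 1.960) = Φ(-0.125) + Φ(-3.795) = 0.4504 + 0.0001 = 0.4505.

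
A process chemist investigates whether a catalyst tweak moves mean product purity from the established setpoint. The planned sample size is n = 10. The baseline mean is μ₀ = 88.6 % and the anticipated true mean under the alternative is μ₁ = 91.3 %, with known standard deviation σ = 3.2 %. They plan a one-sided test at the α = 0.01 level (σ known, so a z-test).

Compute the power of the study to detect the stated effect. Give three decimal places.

Power ≈ 0.634

Standardized effect: d = |μ₁ − μ₀| / σ = |91.3 − 88.6| / 3.2 = 0.8438
Noncentrality parameter: δ = d·√n = 0.8438 × √10 = 2.6682
Critical value for a one-sided test at α = 0.01: z_α = 2.326.
Power = Φ(δ − 2.326) = Φ(0.342) = 0.6338.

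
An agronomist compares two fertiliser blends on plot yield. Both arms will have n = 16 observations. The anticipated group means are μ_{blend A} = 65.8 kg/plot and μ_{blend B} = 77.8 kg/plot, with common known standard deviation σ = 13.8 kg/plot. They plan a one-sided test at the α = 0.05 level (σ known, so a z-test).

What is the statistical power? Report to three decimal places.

Standardized effect: d = |μ_{blend A} − μ_{blend B}| / σ = |65.8 − 77.8| / 13.8 = 0.8696
Noncentrality parameter: δ = d·√(n/2) = 0.8696 × √(16/2) = 2.4595
Critical value for a one-sided test at α = 0.05: z_α = 1.645.
Power = P(Z > 1.645 − δ) = Φ(0.815) = 0.7924.

Power ≈ 0.792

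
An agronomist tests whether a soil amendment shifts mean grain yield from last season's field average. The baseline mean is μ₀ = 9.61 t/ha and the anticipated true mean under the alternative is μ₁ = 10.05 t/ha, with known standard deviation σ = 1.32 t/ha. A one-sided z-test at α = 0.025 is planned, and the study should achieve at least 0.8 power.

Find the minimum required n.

n = 71

Standardized effect: d = |μ₁ − μ₀| / σ = |10.05 − 9.61| / 1.32 = 0.3333
Set Φ(δ − 1.960) = 0.8; then δ − 1.960 = Φ⁻¹(0.8) = 0.842, giving δ = 2.802.
δ = d·√n ⇒ n = (δ/d)² = (2.802 / 0.3333)² = 70.64.
Round up to the next whole unit.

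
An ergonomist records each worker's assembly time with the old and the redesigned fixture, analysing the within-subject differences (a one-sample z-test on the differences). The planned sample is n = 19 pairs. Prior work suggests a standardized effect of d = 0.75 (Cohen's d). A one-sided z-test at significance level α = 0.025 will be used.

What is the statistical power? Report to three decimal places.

Noncentrality parameter: δ = d·√n = 0.75 × √19 = 3.2692
Critical value for a one-sided test at α = 0.025: z_α = 1.960.
Power = Φ(δ − 1.960) = Φ(1.309) = 0.9048.

Power ≈ 0.905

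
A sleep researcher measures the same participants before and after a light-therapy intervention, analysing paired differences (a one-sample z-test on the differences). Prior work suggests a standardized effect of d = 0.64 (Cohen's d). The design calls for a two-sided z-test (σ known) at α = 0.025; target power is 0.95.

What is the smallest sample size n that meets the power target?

n = 37

Set Φ(δ − 2.241) = 0.95; then δ − 2.241 = Φ⁻¹(0.95) = 1.645, giving δ = 3.886.
(For δ > 0 the lower-tail rejection region contributes negligibly to power, so the one-term inversion is standard.)
δ = d·√n ⇒ n = (δ/d)² = (3.886 / 0.64)² = 36.87.
Rounding up, n = 37.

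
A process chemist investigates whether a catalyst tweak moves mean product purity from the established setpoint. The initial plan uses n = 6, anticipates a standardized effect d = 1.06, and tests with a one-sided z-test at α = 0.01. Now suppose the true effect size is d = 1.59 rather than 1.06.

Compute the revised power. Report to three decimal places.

With d = 1.59: δ = d·√n = 1.59 × √6 = 3.8947. Critical value z_{0.01} = 2.326.
Revised power = Φ(δ − 2.326) = Φ(1.568) = 0.9416.

Power ≈ 0.942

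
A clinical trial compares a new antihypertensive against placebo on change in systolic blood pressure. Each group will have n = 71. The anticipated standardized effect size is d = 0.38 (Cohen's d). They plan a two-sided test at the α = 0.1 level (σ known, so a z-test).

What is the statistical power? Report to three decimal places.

Power ≈ 0.732

Noncentrality parameter: δ = d·√(n/2) = 0.38 × √(71/2) = 2.2641
Critical value for a two-sided test at α = 0.1: z_{α/2} = 1.645.
Power = Φ(δ − 1.645) + Φ(−δ − 1.645) = Φ(0.619) + Φ(-3.909) = 0.7321 + 0.0000 = 0.7322.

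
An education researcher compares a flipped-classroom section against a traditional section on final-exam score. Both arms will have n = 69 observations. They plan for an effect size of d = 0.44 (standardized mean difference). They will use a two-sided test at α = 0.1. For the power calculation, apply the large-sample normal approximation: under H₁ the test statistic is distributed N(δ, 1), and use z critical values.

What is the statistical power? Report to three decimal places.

Power ≈ 0.826

Noncentrality parameter: δ = d·√(n/2) = 0.44 × √(69/2) = 2.5844
Critical value for a two-sided test at α = 0.1: z_{α/2} = 1.645.
Power = Φ(δ − 1.645) + Φ(−δ − 1.645) = Φ(0.940) + Φ(-4.229) = 0.8263 + 0.0000 = 0.8263.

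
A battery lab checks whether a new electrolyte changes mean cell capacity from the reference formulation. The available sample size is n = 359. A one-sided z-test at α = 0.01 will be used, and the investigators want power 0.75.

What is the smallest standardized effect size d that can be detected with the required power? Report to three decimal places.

Required noncentrality: δ = z_{0.01} + z_{0.25} = 2.326 + 0.674 = 3.001.
δ = d·√n ⇒ d = δ/√n = 3.001/√359 = 0.1584.

d ≈ 0.158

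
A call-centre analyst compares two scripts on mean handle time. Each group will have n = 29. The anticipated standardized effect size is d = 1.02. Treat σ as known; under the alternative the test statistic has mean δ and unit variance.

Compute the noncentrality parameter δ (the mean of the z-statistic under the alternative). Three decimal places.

δ ≈ 3.884

The noncentrality parameter scales effect size by the design's sample-size factor: δ = d·√(n/2) = 1.02 × √(29/2) = 3.8840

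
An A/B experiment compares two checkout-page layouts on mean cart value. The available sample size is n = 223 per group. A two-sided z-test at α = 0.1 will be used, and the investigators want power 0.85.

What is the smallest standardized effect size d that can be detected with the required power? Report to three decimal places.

d ≈ 0.254

Required noncentrality: δ = z_{0.05} + z_{0.15} = 1.645 + 1.036 = 2.681.
(The second rejection-region term Φ(−δ − z_{α/2}) is negligible and dropped.)
δ = d·√(n/2) ⇒ d = δ/√(n/2) = 2.681/√(223/2) = 0.2539.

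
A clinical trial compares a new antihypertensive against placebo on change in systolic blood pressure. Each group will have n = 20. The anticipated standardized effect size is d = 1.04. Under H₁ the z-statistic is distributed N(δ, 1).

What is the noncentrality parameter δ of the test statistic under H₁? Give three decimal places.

δ ≈ 3.289

δ = d·√(n/2) = 1.04 × √(20/2) = 3.2888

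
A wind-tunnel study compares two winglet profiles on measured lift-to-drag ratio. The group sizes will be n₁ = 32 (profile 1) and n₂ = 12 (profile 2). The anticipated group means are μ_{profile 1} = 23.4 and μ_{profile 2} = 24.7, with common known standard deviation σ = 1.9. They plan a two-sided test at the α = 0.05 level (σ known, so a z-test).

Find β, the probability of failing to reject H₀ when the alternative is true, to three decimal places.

Standardized effect: d = |μ_{profile 1} − μ_{profile 2}| / σ = |23.4 − 24.7| / 1.9 = 0.6842
Noncentrality parameter: δ = d / √(1/n₁ + 1/n₂) = 0.6842 / √(1/32 + 1/12) = 2.0213
Two-sided α = 0.05 → critical value z_{0.025} = 1.960.
Power = Φ(δ − 1.960) + Φ(−δ − 1.960) = Φ(0.061) + Φ(-3.981) = 0.5245 + 0.0000 = 0.5245.
Type II error: β = 1 − power = 1 − 0.5245 = 0.4755.

β ≈ 0.476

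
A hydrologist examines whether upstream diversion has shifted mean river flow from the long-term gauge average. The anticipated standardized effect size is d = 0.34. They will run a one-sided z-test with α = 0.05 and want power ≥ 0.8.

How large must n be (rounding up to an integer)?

n = 54

Set Φ(δ − 1.645) = 0.8; then δ − 1.645 = Φ⁻¹(0.8) = 0.842, giving δ = 2.486.
δ = d·√n ⇒ n = (δ/d)² = (2.486 / 0.34)² = 53.48.
Round up to the next whole unit.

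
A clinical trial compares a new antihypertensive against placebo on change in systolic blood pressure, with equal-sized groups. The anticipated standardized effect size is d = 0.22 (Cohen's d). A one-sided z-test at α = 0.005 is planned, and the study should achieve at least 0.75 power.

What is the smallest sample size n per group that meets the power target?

Set Φ(δ − 2.576) = 0.75; then δ − 2.576 = Φ⁻¹(0.75) = 0.674, giving δ = 3.250.
δ = d·√(n/2) ⇒ n = 2(δ/d)² = 2 × (3.250 / 0.22)² = 436.55.
Round up to the next whole unit.

n = 437 per group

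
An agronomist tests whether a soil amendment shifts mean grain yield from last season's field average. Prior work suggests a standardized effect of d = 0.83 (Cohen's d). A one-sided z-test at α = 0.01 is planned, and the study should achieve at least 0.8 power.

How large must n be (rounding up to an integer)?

Set Φ(δ − 2.326) = 0.8; then δ − 2.326 = Φ⁻¹(0.8) = 0.842, giving δ = 3.168.
δ = d·√n ⇒ n = (δ/d)² = (3.168 / 0.83)² = 14.57.
Rounding up, n = 15.

n = 15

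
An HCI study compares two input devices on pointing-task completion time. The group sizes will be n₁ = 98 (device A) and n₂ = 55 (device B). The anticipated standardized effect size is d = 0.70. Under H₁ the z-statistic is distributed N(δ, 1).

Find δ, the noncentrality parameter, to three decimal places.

δ = d / √(1/n₁ + 1/n₂) = 0.70 / √(1/98 + 1/55) = 4.1548

δ ≈ 4.155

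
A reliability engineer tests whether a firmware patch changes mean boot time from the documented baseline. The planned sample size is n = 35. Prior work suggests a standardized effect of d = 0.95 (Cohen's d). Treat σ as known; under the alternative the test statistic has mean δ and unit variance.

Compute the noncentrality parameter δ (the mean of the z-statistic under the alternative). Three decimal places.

δ ≈ 5.620

δ = d·√n = 0.95 × √35 = 5.6203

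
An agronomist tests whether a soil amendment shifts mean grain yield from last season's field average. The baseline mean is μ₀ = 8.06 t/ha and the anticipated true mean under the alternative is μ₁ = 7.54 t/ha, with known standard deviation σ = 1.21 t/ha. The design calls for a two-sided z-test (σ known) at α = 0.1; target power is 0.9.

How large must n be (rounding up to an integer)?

n = 47

Standardized effect: d = |μ₁ − μ₀| / σ = |7.54 − 8.06| / 1.21 = 0.4298
Set Φ(δ − 1.645) = 0.9; then δ − 1.645 = Φ⁻¹(0.9) = 1.282, giving δ = 2.926.
(For δ > 0 the lower-tail rejection region contributes negligibly to power, so the one-term inversion is standard.)
δ = d·√n ⇒ n = (δ/d)² = (2.926 / 0.4298)² = 46.37.
Rounding up, n = 47.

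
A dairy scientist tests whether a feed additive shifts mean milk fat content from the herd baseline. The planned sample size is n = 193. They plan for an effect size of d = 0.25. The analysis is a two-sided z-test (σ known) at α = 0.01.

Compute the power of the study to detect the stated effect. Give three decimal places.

Noncentrality parameter: δ = d·√n = 0.25 × √193 = 3.4731
Critical value for a two-sided test at α = 0.01: z_{α/2} = 2.576.
Power = Φ(δ − 2.576) + Φ(−δ − 2.576) = Φ(0.897) + Φ(-6.049) = 0.8152 + 0.0000 = 0.8152.

Power ≈ 0.815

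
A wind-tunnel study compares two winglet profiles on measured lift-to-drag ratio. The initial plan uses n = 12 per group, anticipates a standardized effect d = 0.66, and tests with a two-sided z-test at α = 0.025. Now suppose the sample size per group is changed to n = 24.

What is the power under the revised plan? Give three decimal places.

Power ≈ 0.518

With n = 24 per group: δ = d·√(n/2) = 0.66 × √(24/2) = 2.2863. Critical value z_{0.0125} = 2.241.
Revised power = Φ(δ − 2.241) + Φ(−δ − 2.241) = Φ(0.045) + Φ(-4.528) = 0.5179 + 0.0000 = 0.5179.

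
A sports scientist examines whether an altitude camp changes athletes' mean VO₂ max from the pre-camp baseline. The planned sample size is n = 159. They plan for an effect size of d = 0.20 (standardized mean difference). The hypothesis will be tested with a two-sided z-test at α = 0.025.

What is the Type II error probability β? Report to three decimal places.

Noncentrality parameter: λ = d·√n = 0.20 × √159 = 2.5219
Critical value for a two-sided test at α = 0.025: z_{α/2} = 2.241.
Power = Φ(λ − 2.241) + Φ(−λ − 2.241) = Φ(0.281) + Φ(-4.763) = 0.6105 + 0.0000 = 0.6105.
Type II error: β = 1 − power = 1 − 0.6105 = 0.3895.

β ≈ 0.390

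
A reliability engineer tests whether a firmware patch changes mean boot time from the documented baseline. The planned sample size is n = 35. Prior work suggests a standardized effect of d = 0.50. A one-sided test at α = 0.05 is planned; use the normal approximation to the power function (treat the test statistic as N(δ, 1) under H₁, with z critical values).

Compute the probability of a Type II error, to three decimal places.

β ≈ 0.095

Noncentrality parameter: δ = d·√n = 0.50 × √35 = 2.9580
One-sided α = 0.05 → critical value z_{0.05} = 1.645.
Power = P(Z > 1.645 − δ) = Φ(1.313) = 0.9054.
Type II error: β = 1 − power = 1 − 0.9054 = 0.0946.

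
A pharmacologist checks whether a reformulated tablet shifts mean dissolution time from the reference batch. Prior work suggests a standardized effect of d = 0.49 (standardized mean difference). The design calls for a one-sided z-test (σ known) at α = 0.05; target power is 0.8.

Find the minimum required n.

n = 26

Set Φ(δ − 1.645) = 0.8; then δ − 1.645 = Φ⁻¹(0.8) = 0.842, giving δ = 2.486.
δ = d·√n ⇒ n = (δ/d)² = (2.486 / 0.49)² = 25.75.
Rounding up, n = 26.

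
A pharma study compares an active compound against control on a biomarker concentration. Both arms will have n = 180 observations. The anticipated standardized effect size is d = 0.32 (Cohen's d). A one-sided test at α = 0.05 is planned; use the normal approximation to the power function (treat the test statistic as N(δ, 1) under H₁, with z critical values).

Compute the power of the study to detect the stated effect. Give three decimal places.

Power ≈ 0.918

Noncentrality parameter: δ = d·√(n/2) = 0.32 × √(180/2) = 3.0358
One-sided α = 0.05 → critical value z_{0.05} = 1.645.
Power = P(Z > 1.645 − δ) = Φ(1.391) = 0.9179.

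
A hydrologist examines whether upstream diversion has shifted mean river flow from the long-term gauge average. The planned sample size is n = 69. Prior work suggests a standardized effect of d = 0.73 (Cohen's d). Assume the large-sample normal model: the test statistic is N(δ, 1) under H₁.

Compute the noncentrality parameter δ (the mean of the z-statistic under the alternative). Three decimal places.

δ ≈ 6.064

The noncentrality parameter scales effect size by the design's sample-size factor: δ = d·√n = 0.73 × √69 = 6.0638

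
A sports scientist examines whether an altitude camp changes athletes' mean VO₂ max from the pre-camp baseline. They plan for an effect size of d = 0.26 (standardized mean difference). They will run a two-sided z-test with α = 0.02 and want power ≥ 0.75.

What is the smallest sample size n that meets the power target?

n = 134

For power 0.75 need Φ(δ − z_{0.01}) = 0.75, so δ = z_{0.01} + z_{0.25} = 2.326 + 0.674 = 3.001.
(Ignoring the negligible lower-tail rejection probability gives the usual closed-form inversion.)
δ = d·√n ⇒ n = (δ/d)² = (3.001 / 0.26)² = 133.21.
Rounding up, n = 134.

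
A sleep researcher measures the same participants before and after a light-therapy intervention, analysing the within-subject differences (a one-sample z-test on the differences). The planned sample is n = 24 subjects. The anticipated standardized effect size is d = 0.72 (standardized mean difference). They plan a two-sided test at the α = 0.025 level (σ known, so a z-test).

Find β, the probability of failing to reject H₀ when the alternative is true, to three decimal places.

β ≈ 0.099

Noncentrality parameter: δ = d·√n = 0.72 × √24 = 3.5273
Critical value for a two-sided test at α = 0.025: z_{α/2} = 2.241.
Power = Φ(δ − 2.241) + Φ(−δ − 2.241) = Φ(1.286) + Φ(-5.769) = 0.9008 + 0.0000 = 0.9008.
Type II error: β = 1 − power = 1 − 0.9008 = 0.0992.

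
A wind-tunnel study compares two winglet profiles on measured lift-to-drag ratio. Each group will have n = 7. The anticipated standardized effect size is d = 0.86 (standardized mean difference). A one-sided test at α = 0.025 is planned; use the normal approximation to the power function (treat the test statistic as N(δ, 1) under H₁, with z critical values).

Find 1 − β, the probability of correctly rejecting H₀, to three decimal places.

Power ≈ 0.363

Noncentrality parameter: δ = d·√(n/2) = 0.86 × √(7/2) = 1.6089
One-sided α = 0.025 → critical value z_{0.025} = 1.960.
Power = Φ(δ − 1.960) = Φ(-0.351) = 0.3628.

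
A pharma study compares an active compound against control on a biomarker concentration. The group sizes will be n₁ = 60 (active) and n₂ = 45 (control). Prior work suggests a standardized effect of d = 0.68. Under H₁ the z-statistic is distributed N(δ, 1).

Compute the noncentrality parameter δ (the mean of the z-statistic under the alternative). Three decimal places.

The noncentrality parameter scales effect size by the design's sample-size factor: δ = d / √(1/n₁ + 1/n₂) = 0.68 / √(1/60 + 1/45) = 3.4482

δ ≈ 3.448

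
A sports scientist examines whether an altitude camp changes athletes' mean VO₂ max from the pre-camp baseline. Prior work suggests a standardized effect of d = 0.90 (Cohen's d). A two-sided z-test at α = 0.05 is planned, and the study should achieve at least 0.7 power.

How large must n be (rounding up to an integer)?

n = 8

Set Φ(δ − 1.960) = 0.7; then δ − 1.960 = Φ⁻¹(0.7) = 0.524, giving δ = 2.484.
(For δ > 0 the lower-tail rejection region contributes negligibly to power, so the one-term inversion is standard.)
δ = d·√n ⇒ n = (δ/d)² = (2.484 / 0.90)² = 7.62.
Rounding up, n = 8.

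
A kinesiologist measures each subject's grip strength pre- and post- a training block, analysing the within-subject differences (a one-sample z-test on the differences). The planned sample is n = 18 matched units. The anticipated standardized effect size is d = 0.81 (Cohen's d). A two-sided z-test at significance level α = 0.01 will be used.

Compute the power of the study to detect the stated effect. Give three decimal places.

Power ≈ 0.805

Noncentrality parameter: δ = d·√n = 0.81 × √18 = 3.4365
Two-sided α = 0.01 → critical value z_{0.005} = 2.576.
Power = Φ(δ − 2.576) + Φ(−δ − 2.576) = Φ(0.861) + Φ(-6.012) = 0.8053 + 0.0000 = 0.8053.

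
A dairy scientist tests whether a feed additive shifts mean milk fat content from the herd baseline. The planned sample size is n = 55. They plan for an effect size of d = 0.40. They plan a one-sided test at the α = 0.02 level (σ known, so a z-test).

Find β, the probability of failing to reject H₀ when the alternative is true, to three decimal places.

Noncentrality parameter: λ = d·√n = 0.40 × √55 = 2.9665
One-sided α = 0.02 → critical value z_{0.02} = 2.054.
Power = P(Z > 2.054 − λ) = Φ(0.913) = 0.8193.
Type II error: β = 1 − power = 1 − 0.8193 = 0.1807.

β ≈ 0.181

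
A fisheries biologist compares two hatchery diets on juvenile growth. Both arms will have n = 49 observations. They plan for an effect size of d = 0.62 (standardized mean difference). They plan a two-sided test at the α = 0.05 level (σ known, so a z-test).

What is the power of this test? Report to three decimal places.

Noncentrality parameter: δ = d·√(n/2) = 0.62 × √(49/2) = 3.0688
Two-sided α = 0.05 → critical value z_{0.025} = 1.960.
Power = Φ(δ − 1.960) + Φ(−δ − 1.960) = Φ(1.109) + Φ(-5.029) = 0.8663 + 0.0000 = 0.8663.

Power ≈ 0.866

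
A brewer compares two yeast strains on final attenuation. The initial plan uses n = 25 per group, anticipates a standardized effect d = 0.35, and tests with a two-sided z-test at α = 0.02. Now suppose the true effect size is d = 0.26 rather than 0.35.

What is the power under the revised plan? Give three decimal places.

With d = 0.26: δ = d·√(n/2) = 0.26 × √(25/2) = 0.9192. Critical value z_{0.01} = 2.326.
Revised power = Φ(δ − 2.326) + Φ(−δ − 2.326) = Φ(-1.407) + Φ(-3.246) = 0.0797 + 0.0006 = 0.0803.

Power ≈ 0.080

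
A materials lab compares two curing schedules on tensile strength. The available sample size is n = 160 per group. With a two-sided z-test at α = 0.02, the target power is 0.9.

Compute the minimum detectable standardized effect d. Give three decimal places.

Required noncentrality: δ = z_{0.01} + z_{0.10} = 2.326 + 1.282 = 3.608.
(The second rejection-region term Φ(−δ − z_{α/2}) is negligible and dropped.)
δ = d·√(n/2) ⇒ d = δ/√(n/2) = 3.608/√(160/2) = 0.4034.

d ≈ 0.403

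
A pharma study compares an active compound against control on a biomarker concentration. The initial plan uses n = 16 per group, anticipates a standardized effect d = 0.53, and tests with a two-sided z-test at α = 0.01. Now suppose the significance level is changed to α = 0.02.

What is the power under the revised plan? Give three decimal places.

δ = d·√(n/2) = 0.53 × √(16/2) = 1.4991 (unchanged). New critical value: z_{0.01} = 2.326.
Revised power = Φ(δ − 2.326) + Φ(−δ − 2.326) = Φ(-0.827) + Φ(-3.825) = 0.2040 + 0.0001 = 0.2041.

Power ≈ 0.204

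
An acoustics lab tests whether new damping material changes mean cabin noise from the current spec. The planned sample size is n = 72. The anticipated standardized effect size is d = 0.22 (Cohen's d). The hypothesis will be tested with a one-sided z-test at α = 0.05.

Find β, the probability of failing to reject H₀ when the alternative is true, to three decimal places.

β ≈ 0.412

Noncentrality parameter: δ = d·√n = 0.22 × √72 = 1.8668
One-sided α = 0.05 → critical value z_{0.05} = 1.645.
Power = P(Z > 1.645 − δ) = Φ(0.222) = 0.5878.
Type II error: β = 1 − power = 1 − 0.5878 = 0.4122.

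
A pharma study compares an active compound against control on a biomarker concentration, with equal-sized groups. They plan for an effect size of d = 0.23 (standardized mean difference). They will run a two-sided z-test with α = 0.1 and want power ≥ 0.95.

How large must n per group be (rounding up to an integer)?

n = 410 per group

For power 0.95 need Φ(δ − z_{0.05}) = 0.95, so δ = z_{0.05} + z_{0.05} = 1.645 + 1.645 = 3.290.
(For δ > 0 the lower-tail rejection region contributes negligibly to power, so the one-term inversion is standard.)
δ = d·√(n/2) ⇒ n = 2(δ/d)² = 2 × (3.290 / 0.23)² = 409.16.
Round up to the next whole unit.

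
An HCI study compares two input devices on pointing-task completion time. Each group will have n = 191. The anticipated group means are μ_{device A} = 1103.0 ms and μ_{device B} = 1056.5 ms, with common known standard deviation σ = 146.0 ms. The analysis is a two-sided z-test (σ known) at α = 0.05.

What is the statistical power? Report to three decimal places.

Standardized effect: d = |μ_{device A} − μ_{device B}| / σ = |1103.0 − 1056.5| / 146.0 = 0.3185
Noncentrality parameter: δ = d·√(n/2) = 0.3185 × √(191/2) = 3.1124
Critical value for a two-sided test at α = 0.05: z_{α/2} = 1.960.
Power = Φ(δ − 1.960) + Φ(−δ − 1.960) = Φ(1.152) + Φ(-5.072) = 0.8754 + 0.0000 = 0.8754.

Power ≈ 0.875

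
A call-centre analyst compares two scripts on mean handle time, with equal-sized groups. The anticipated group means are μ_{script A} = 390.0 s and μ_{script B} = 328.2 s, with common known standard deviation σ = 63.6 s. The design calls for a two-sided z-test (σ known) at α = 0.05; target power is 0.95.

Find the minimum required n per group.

Standardized effect: d = |μ_{script A} − μ_{script B}| / σ = |390.0 − 328.2| / 63.6 = 0.9717
For power 0.95 need Φ(δ − z_{0.025}) = 0.95, so δ = z_{0.025} + z_{0.05} = 1.960 + 1.645 = 3.605.
(Ignoring the negligible lower-tail rejection probability gives the usual closed-form inversion.)
δ = d·√(n/2) ⇒ n = 2(δ/d)² = 2 × (3.605 / 0.9717)² = 27.53.
Round up to the next whole unit.

n = 28 per group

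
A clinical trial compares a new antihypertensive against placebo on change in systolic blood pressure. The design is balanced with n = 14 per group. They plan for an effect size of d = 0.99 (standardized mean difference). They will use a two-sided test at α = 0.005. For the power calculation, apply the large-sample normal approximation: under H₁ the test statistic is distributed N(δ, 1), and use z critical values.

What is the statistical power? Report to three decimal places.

Power ≈ 0.426

Noncentrality parameter: δ = d·√(n/2) = 0.99 × √(14/2) = 2.6193
Critical value for a two-sided test at α = 0.005: z_{α/2} = 2.807.
Power = Φ(δ − 2.807) + Φ(−δ − 2.807) = Φ(-0.188) + Φ(-5.426) = 0.4255 + 0.0000 = 0.4255.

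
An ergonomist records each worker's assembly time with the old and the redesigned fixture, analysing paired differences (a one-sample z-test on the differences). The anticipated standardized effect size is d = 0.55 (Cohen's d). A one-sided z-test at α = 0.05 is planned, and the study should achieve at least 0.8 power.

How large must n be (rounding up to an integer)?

n = 21

For power 0.8 need Φ(δ − z_{0.05}) = 0.8, so δ = z_{0.05} + z_{0.20} = 1.645 + 0.842 = 2.486.
δ = d·√n ⇒ n = (δ/d)² = (2.486 / 0.55)² = 20.44.
Round up to the next whole unit.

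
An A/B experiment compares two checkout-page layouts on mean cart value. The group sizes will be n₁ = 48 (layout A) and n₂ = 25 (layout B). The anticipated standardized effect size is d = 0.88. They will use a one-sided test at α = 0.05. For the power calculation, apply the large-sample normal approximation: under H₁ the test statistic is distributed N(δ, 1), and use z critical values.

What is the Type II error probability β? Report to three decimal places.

Noncentrality parameter: δ = d / √(1/n₁ + 1/n₂) = 0.88 / √(1/48 + 1/25) = 3.5679
Critical value for a one-sided test at α = 0.05: z_α = 1.645.
Power = Φ(δ − 1.645) = Φ(1.923) = 0.9728.
Type II error: β = 1 − power = 1 − 0.9728 = 0.0272.

β ≈ 0.027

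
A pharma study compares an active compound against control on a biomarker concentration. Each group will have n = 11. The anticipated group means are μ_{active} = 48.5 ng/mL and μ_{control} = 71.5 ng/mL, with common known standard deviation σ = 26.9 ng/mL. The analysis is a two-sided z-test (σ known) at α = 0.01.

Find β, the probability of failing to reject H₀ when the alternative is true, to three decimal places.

β ≈ 0.716

Standardized effect: d = |μ_{active} − μ_{control}| / σ = |48.5 − 71.5| / 26.9 = 0.8550
Noncentrality parameter: λ = d·√(n/2) = 0.8550 × √(11/2) = 2.0052
Two-sided α = 0.01 → critical value z_{0.005} = 2.576.
Power = Φ(λ − 2.576) + Φ(−λ − 2.576) = Φ(-0.571) + Φ(-4.581) = 0.2841 + 0.0000 = 0.2841.
Type II error: β = 1 − power = 1 − 0.2841 = 0.7159.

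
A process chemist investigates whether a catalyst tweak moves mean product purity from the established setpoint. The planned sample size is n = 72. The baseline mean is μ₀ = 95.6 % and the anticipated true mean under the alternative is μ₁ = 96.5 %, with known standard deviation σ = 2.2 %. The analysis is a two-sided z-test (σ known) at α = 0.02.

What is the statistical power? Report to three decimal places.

Power ≈ 0.874

Standardized effect: d = |μ₁ − μ₀| / σ = |96.5 − 95.6| / 2.2 = 0.4091
Noncentrality parameter: δ = d·√n = 0.4091 × √72 = 3.4713
Two-sided α = 0.02 → critical value z_{0.01} = 2.326.
Power = Φ(δ − 2.326) + Φ(−δ − 2.326) = Φ(1.145) + Φ(-5.798) = 0.8739 + 0.0000 = 0.8739.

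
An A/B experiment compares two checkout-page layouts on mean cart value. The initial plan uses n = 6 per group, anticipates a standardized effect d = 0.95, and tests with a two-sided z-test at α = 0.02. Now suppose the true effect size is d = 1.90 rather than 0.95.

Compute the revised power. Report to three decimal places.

With d = 1.90: δ = d·√(n/2) = 1.90 × √(6/2) = 3.2909. Critical value z_{0.01} = 2.326.
Revised power = Φ(δ − 2.326) + Φ(−δ − 2.326) = Φ(0.965) + Φ(-5.617) = 0.8326 + 0.0000 = 0.8326.

Power ≈ 0.833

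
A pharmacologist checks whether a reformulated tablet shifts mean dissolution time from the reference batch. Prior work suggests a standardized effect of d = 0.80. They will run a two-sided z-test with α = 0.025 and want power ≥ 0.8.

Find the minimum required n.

For power 0.8 need Φ(δ − z_{0.0125}) = 0.8, so δ = z_{0.0125} + z_{0.20} = 2.241 + 0.842 = 3.083.
(The Φ(−δ − z_{α/2}) term is vanishingly small for δ > 0 and is dropped in the standard sample-size formula.)
δ = d·√n ⇒ n = (δ/d)² = (3.083 / 0.80)² = 14.85.
Rounding up, n = 15.

n = 15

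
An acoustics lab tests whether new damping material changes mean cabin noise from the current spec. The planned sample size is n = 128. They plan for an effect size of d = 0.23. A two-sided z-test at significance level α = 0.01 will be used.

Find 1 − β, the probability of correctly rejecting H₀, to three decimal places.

Noncentrality parameter: δ = d·√n = 0.23 × √128 = 2.6022
Critical value for a two-sided test at α = 0.01: z_{α/2} = 2.576.
Power = Φ(δ − 2.576) + Φ(−δ − 2.576) = Φ(0.026) + Φ(-5.178) = 0.5105 + 0.0000 = 0.5105.

Power ≈ 0.511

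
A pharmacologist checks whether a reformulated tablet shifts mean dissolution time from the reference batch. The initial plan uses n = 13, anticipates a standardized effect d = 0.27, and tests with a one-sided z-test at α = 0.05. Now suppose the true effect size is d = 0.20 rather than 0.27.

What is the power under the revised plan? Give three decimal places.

With d = 0.20: δ = d·√n = 0.20 × √13 = 0.7211. Critical value z_{0.05} = 1.645.
Revised power = P(Z > 1.645 − δ) = Φ(-0.924) = 0.1778.

Power ≈ 0.178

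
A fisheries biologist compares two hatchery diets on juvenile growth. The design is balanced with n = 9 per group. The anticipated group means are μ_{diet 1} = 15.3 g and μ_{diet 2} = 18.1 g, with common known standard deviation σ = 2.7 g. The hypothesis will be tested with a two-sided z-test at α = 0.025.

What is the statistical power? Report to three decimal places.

Standardized effect: d = |μ_{diet 1} − μ_{diet 2}| / σ = |15.3 − 18.1| / 2.7 = 1.0370
Noncentrality parameter: δ = d·√(n/2) = 1.0370 × √(9/2) = 2.1999
Two-sided α = 0.025 → critical value z_{0.0125} = 2.241.
Power = Φ(δ − 2.241) + Φ(−δ − 2.241) = Φ(-0.042) + Φ(-4.441) = 0.4834 + 0.0000 = 0.4834.

Power ≈ 0.483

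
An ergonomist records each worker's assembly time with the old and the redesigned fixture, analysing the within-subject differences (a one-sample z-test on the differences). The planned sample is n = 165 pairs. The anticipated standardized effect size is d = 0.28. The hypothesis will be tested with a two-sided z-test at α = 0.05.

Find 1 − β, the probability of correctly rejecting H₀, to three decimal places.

Power ≈ 0.949

Noncentrality parameter: δ = d·√n = 0.28 × √165 = 3.5967
Two-sided α = 0.05 → critical value z_{0.025} = 1.960.
Power = Φ(δ − 1.960) + Φ(−δ − 1.960) = Φ(1.637) + Φ(-5.557) = 0.9492 + 0.0000 = 0.9492.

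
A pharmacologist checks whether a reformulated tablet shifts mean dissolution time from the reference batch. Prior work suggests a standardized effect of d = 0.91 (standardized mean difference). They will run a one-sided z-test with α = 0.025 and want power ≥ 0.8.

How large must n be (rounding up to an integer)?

Set Φ(δ − 1.960) = 0.8; then δ − 1.960 = Φ⁻¹(0.8) = 0.842, giving δ = 2.802.
δ = d·√n ⇒ n = (δ/d)² = (2.802 / 0.91)² = 9.48.
Rounding up, n = 10.

n = 10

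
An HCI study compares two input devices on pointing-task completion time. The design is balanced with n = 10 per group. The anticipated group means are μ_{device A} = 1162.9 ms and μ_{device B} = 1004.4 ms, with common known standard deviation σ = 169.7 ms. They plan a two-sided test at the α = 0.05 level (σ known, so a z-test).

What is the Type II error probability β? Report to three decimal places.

Standardized effect: d = |μ_{device A} − μ_{device B}| / σ = |1162.9 − 1004.4| / 169.7 = 0.9340
Noncentrality parameter: λ = d·√(n/2) = 0.9340 × √(10/2) = 2.0885
Critical value for a two-sided test at α = 0.05: z_{α/2} = 1.960.
Power = Φ(λ − 1.960) + Φ(−λ − 1.960) = Φ(0.129) + Φ(-4.048) = 0.5511 + 0.0000 = 0.5512.
Type II error: β = 1 − power = 1 − 0.5512 = 0.4488.

β ≈ 0.449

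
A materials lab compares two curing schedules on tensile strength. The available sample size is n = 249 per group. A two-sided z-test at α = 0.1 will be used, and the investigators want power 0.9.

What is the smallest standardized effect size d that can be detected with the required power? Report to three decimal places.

d ≈ 0.262

Need Φ(δ − 1.645) = 0.9, so δ = 1.645 + 1.282 = 2.926.
(Lower-tail contribution to power is negligible for δ > 0.)
δ = d·√(n/2) ⇒ d = δ/√(n/2) = 2.926/√(249/2) = 0.2623.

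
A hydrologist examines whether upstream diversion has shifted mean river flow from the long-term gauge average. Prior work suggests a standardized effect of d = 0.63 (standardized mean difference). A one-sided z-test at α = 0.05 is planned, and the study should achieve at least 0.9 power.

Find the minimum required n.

Set Φ(δ − 1.645) = 0.9; then δ − 1.645 = Φ⁻¹(0.9) = 1.282, giving δ = 2.926.
δ = d·√n ⇒ n = (δ/d)² = (2.926 / 0.63)² = 21.58.
Rounding up, n = 22.

n = 22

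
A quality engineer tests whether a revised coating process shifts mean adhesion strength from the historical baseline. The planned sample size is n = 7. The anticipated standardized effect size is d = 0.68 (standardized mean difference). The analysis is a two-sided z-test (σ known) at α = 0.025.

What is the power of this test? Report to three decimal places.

Power ≈ 0.329

Noncentrality parameter: δ = d·√n = 0.68 × √7 = 1.7991
Two-sided α = 0.025 → critical value z_{0.0125} = 2.241.
Power = Φ(δ − 2.241) + Φ(−δ − 2.241) = Φ(-0.442) + Φ(-4.041) = 0.3291 + 0.0000 = 0.3292.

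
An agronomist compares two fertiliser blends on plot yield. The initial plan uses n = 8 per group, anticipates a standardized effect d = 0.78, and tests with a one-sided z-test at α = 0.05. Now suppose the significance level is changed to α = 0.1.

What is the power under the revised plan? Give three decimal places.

δ = d·√(n/2) = 0.78 × √(8/2) = 1.5600 (unchanged). New critical value: z_{0.1} = 1.282.
Revised power = P(Z > 1.282 − δ) = Φ(0.278) = 0.6097.

Power ≈ 0.610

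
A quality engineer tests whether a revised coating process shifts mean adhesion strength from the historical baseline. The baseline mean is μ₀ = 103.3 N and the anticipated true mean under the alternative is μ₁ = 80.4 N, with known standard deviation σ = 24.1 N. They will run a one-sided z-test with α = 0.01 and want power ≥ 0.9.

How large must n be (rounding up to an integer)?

n = 15

Standardized effect: d = |μ₁ − μ₀| / σ = |80.4 − 103.3| / 24.1 = 0.9502
For power 0.9 need Φ(δ − z_{0.01}) = 0.9, so δ = z_{0.01} + z_{0.10} = 2.326 + 1.282 = 3.608.
δ = d·√n ⇒ n = (δ/d)² = (3.608 / 0.9502)² = 14.42.
Rounding up, n = 15.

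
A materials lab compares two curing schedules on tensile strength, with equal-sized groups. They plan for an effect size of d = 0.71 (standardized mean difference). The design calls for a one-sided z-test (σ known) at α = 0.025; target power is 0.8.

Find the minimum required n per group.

For power 0.8 need Φ(δ − z_{0.025}) = 0.8, so δ = z_{0.025} + z_{0.20} = 1.960 + 0.842 = 2.802.
δ = d·√(n/2) ⇒ n = 2(δ/d)² = 2 × (2.802 / 0.71)² = 31.14.
Round up to the next whole unit.

n = 32 per group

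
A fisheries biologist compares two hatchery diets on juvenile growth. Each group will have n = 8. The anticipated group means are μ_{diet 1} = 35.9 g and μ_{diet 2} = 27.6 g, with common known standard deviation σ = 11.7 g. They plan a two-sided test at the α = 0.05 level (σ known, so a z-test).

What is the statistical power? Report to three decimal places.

Standardized effect: d = |μ_{diet 1} − μ_{diet 2}| / σ = |35.9 − 27.6| / 11.7 = 0.7094
Noncentrality parameter: λ = d·√(n/2) = 0.7094 × √(8/2) = 1.4188
Critical value for a two-sided test at α = 0.05: z_{α/2} = 1.960.
Power = Φ(λ − 1.960) + Φ(−λ − 1.960) = Φ(-0.541) + Φ(-3.379) = 0.2942 + 0.0004 = 0.2946.

Power ≈ 0.295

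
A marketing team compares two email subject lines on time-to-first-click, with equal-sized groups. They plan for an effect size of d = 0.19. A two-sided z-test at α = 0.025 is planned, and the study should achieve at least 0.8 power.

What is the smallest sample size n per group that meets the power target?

Set Φ(δ − 2.241) = 0.8; then δ − 2.241 = Φ⁻¹(0.8) = 0.842, giving δ = 3.083.
(For δ > 0 the lower-tail rejection region contributes negligibly to power, so the one-term inversion is standard.)
δ = d·√(n/2) ⇒ n = 2(δ/d)² = 2 × (3.083 / 0.19)² = 526.59.
Rounding up, n = 527 per group.

n = 527 per group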